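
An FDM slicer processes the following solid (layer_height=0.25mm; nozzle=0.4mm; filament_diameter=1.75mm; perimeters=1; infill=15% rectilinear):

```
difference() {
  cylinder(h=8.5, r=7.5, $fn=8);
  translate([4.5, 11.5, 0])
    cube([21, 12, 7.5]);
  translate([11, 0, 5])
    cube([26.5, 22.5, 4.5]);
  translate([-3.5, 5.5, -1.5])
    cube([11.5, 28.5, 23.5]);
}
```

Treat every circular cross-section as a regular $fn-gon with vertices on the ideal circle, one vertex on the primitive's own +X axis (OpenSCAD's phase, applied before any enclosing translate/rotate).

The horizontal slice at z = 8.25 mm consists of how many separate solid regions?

1

At z = 8.25 mm: the cylinder: section is a regular 8-gon, circumradius r=7.5; the cube at (4.5, 11.5) does not reach this height (z outside [0, 7.5]); the cube at (11, 0) is present — its section is the full 26.5×22.5 rectangle; the cube at (-3.5, 5.5) is present — its section is the full 11.5×28.5 rectangle; Taking the first minus the rest: starting from the r=7.5 cylinder, the 26.5×22.5 cube at (11, 0) misses the remaining region (no effect); the 11.5×28.5 cube at (-3.5, 5.5) partially overlaps it — only the 9.29 mm² overlap (of its 327.75 mm²) is removed, clipping the outline — 1 connected region. The result has 1 disconnected region.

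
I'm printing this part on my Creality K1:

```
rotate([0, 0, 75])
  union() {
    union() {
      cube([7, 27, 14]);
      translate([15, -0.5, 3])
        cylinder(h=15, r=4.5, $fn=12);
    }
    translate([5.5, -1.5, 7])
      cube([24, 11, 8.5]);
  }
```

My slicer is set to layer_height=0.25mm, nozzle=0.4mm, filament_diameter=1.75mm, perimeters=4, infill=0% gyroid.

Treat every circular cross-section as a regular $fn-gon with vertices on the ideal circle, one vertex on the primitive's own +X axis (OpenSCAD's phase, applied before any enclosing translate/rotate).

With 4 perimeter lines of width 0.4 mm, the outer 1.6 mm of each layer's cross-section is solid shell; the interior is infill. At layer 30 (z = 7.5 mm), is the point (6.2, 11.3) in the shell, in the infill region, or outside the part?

At z = 7.5 mm: the 7×27 cube contributes its full rectangle; the r=4.5 cylinder at (15, -0.5) gives a regular 12-gon of circumradius 4.5 (constant along its height); Combining (union): the 2 present regions are separate (no shared area or edge), so areas and boundary lengths simply add and each stays a separate island — 2 connected regions; the 24×11 cube at (5.5, -1.5) contributes its full rectangle; Combining (union): the regions partially overlap (shared area 53.36 mm²), so overlapping operands fuse into one piece — 1 connected region; (rotated 75° about Z; rotation is an isometry so areas/perimeters/island counts are preserved). Overall, the cross-section is a single solid region. Undo the 75° rotation: the query point maps to (12.520, -3.064) in the un-rotated model frame. The nearest boundary edge runs (12.75, -4.40)→(11.10, -2.75); distance from the point to it = 0.78 mm. The point is inside the cross-section, 0.78 mm from the nearest boundary — within the 1.6 mm shell band (4 × 0.4).

shell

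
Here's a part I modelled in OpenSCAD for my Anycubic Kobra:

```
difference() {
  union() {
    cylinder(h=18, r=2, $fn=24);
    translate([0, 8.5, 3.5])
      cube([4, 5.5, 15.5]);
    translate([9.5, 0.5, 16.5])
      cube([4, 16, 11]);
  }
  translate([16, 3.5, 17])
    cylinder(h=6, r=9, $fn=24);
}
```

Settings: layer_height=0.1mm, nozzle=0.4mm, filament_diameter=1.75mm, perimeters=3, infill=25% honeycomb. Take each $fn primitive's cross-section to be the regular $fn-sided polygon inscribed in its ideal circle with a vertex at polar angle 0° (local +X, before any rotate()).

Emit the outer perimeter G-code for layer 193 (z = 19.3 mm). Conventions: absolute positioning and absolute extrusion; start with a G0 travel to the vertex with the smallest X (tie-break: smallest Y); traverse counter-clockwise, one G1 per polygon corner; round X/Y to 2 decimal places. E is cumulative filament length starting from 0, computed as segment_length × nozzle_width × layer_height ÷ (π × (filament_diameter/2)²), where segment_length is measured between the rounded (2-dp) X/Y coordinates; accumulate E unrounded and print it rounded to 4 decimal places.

G0 X9.50 Y9.69 Z19.30
G1 X9.64 Y9.86 E0.0037
G1 X11.50 Y11.29 E0.0427
G1 X13.50 Y12.12 E0.0787
G1 X13.50 Y16.50 E0.1515
G1 X9.50 Y16.50 E0.2180
G1 X9.50 Y9.69 E0.3313

At z = 19.3 mm: the cylinder is absent (z outside [0, 18]); the cube at (0, 8.5) is absent (z outside [3.5, 19]); the cube at (9.5, 0.5) is present — its section is the full 4×16 rectangle; Merging all regions: only the 4×16 cube at (9.5, 0.5) is present, so the union is just that shape — 1 connected region; the cylinder at (16, 3.5): section is a regular 24-gon, circumradius r=9; Subtracting the remaining from the first: starting from that combined region, the r=9 cylinder at (16, 3.5) partially overlaps it — only the 42.47 mm² overlap (of its 251.57 mm²) is removed, clipping the outline — 1 connected region. The outline is a single polygon with 6 vertices. Extrusion per mm of travel: 0.4 × 0.1 / (π × 0.875²) = 0.016630. Accumulating E over each segment gives final E = 0.3313.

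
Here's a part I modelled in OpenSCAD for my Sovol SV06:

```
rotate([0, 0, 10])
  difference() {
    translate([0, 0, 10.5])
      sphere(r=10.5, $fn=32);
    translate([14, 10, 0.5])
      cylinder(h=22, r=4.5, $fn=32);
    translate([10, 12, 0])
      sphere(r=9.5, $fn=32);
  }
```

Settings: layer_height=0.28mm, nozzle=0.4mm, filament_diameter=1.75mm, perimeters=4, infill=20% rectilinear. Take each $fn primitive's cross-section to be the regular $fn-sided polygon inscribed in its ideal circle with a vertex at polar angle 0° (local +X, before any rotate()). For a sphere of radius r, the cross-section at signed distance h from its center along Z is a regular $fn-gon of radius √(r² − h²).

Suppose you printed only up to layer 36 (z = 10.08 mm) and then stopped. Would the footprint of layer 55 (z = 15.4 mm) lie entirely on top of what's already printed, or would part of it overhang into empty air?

entirely on top

Compare the two slices. At z = 10.08: the sphere: section is a regular 32-gon, circumradius = √(r²−h²) = √(10.5²−0.42²) = 10.492 (area = (32/2)·10.492²·sin(360°/32) = 343.59 mm²); the r=4.5 cylinder at (14, 10) gives a regular 32-gon of circumradius 4.5 (constant along its height) (area = (32/2)·4.500²·sin(360°/32) = 63.21 mm²); the sphere at (10, 12) is absent (|z−center|=10.080 > r=9.5); Subtracting the remaining from the first: starting from the r=10.5 sphere (343.59 mm²), the r=4.5 cylinder at (14, 10) misses the remaining region (no effect) — area = 343.59 mm²; (whole slice rotated 10° about Z — lengths, areas and connectivity unchanged). At z = 15.4: the r=10.5 sphere slices to a regular 32-gon of circumradius 9.287 (√(r²−h²) with h=4.9 from center) (area = (32/2)·9.287²·sin(360°/32) = 269.19 mm²); the cylinder at (14, 10): section is a regular 32-gon, circumradius r=4.5 (area = (32/2)·4.500²·sin(360°/32) = 63.21 mm²); the sphere at (10, 12) is not intersected at this z (|z−center|=15.400 > r=9.5); Subtracting the remaining from the first: starting from the r=10.5 sphere (269.19 mm²), the r=4.5 cylinder at (14, 10) misses the remaining region (no effect) — area = 269.19 mm²; (rotated 10° about Z; rotation is an isometry so areas/perimeters/island counts are preserved). Checking containment: the cross-section at z = 15.4 is a subset of the cross-section at z = 10.08.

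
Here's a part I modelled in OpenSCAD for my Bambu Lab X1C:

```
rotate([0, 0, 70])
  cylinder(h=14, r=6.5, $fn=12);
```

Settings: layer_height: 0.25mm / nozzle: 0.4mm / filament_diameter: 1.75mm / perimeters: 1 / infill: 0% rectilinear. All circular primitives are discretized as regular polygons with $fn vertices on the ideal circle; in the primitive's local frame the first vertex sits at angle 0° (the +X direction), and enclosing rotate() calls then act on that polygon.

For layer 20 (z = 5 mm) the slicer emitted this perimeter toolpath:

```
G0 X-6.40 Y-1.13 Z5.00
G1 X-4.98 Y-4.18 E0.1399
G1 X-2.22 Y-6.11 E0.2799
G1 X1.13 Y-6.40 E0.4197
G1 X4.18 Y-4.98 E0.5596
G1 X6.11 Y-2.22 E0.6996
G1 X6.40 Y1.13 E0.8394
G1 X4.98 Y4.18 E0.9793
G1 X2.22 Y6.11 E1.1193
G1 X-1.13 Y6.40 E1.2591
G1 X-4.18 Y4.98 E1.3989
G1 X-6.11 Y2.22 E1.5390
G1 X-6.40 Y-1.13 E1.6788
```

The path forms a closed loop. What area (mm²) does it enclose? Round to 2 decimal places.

126.77 mm²

Apply the shoelace formula to the sequence of (X, Y) vertices; enclosed area = 126.77 mm².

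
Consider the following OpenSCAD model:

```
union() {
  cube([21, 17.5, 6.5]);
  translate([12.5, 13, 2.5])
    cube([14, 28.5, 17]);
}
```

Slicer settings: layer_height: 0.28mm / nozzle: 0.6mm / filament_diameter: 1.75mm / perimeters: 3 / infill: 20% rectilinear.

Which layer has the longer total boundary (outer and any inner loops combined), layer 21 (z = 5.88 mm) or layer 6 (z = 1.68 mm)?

Layer 21 (z = 5.88): the cube (footprint 21×17.5) is included at this height (perimeter 77.00 mm); the cube at (12.5, 13) is present — its section is the full 14×28.5 rectangle (perimeter 85.00 mm); Merging all regions: the regions partially overlap (shared area 38.25 mm²), so the edge portions inside another operand are dropped and the merged outline is re-measured after clipping — boundary = 136.00 mm. So its perimeter = 136.00 mm. Layer 6 (z = 1.68): the 21×17.5 cube contributes its full rectangle (perimeter 77.00 mm); the cube at (12.5, 13) is not intersected at this z (z outside [2.5, 19.5]); Merging all regions: only the 21×17.5 cube is present, so the union is just that shape — boundary = 77.00 mm. So its perimeter = 77.00 mm. Layer 21 is larger (136.00 vs 77.00 mm).

layer 21 (z = 5.88 mm)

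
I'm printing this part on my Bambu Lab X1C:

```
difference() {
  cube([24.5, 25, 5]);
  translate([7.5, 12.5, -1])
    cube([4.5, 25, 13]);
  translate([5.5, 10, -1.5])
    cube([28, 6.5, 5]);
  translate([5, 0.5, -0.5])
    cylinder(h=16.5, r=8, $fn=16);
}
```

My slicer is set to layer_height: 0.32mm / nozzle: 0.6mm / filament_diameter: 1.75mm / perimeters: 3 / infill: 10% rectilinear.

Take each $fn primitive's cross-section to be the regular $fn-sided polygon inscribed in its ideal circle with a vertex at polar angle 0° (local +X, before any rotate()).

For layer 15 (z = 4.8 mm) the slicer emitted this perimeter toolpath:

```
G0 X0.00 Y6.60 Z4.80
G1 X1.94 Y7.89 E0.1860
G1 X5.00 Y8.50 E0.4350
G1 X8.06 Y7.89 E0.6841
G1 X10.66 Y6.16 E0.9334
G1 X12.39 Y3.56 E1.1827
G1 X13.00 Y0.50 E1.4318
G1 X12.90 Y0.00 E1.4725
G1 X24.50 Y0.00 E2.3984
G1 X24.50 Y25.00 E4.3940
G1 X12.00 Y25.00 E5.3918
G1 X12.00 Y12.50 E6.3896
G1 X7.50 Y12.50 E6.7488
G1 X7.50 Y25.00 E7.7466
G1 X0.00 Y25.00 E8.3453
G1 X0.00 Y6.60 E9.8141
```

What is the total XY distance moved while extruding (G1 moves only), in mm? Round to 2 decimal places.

122.95 mm

Sum the Euclidean lengths of each G1 segment: total = 122.95 mm.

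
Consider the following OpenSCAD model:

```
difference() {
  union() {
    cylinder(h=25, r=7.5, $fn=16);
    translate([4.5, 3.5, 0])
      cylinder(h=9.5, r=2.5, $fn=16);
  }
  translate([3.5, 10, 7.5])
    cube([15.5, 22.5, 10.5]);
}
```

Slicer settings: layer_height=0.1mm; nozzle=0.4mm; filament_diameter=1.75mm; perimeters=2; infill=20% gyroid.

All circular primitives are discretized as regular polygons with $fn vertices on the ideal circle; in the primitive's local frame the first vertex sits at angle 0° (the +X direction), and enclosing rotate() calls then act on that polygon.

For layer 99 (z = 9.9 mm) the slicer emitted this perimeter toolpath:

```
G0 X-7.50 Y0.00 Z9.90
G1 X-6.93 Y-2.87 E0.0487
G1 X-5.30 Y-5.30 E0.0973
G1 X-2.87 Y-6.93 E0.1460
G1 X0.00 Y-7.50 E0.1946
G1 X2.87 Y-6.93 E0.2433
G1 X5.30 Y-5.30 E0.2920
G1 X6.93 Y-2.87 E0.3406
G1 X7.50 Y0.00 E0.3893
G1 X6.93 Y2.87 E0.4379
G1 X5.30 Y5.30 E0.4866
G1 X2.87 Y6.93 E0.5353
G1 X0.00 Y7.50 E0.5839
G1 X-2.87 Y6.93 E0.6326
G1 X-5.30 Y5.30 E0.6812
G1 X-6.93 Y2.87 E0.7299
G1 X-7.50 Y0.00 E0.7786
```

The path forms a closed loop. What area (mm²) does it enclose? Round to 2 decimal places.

Apply the shoelace formula to the sequence of (X, Y) vertices; enclosed area = 172.17 mm².

172.17 mm²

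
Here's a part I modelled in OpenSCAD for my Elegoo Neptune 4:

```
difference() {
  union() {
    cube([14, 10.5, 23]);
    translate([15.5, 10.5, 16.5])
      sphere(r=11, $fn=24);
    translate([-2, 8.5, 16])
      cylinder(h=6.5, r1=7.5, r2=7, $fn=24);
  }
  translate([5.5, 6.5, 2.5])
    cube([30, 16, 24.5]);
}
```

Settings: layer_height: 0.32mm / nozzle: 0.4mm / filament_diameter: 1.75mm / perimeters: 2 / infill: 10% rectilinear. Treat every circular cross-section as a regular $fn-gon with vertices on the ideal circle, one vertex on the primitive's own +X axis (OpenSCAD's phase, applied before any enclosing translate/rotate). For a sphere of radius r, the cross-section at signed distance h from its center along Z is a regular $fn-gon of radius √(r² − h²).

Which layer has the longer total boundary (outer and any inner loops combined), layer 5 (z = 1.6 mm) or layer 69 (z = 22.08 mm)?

Layer 5 (z = 1.6): the cube is present — its section is the full 14×10.5 rectangle (perimeter 49.00 mm); the sphere at (15.5, 10.5) is absent (|z−center|=14.900 > r=11); the cone at (-2, 8.5) is absent (z outside [16, 22.5]); Merging all regions: only the 14×10.5 cube is present, so the union is just that shape — boundary = 49.00 mm; the cube at (5.5, 6.5) is absent (z outside [2.5, 27]); Subtracting the remaining from the first: none of the subtracted shapes is present at this height, so the result so far is unchanged — boundary = 49.00 mm. So its perimeter = 49.00 mm. Layer 69 (z = 22.08): the 14×10.5 cube contributes its full rectangle (perimeter 49.00 mm); the sphere at (15.5, 10.5): section is a regular 24-gon, circumradius = √(r²−h²) = √(11²−5.58²) = 9.480 (perimeter = 2·24·9.480·sin(180°/24) = 59.39 mm); the cone at (-2, 8.5) contributes a regular 24-gon of circumradius 7.032 (interpolated between r1=7.5 and r2=7 at t=0.935) (perimeter = 2·24·7.032·sin(180°/24) = 44.06 mm); Merging all regions: the regions partially overlap (shared area 90.10 mm²), so the edge portions inside another operand are dropped and the merged outline is re-measured after clipping — boundary = 97.40 mm; the 30×16 cube at (5.5, 6.5) contributes its full rectangle (perimeter 92.00 mm); Taking the first minus the rest: starting from that combined region, the 30×16 cube at (5.5, 6.5) partially overlaps it — only the 216.08 mm² overlap (of its 480.00 mm²) is removed, clipping the outline — boundary = 85.55 mm. So its perimeter = 85.55 mm. Layer 69 is larger (85.55 vs 49.00 mm).

layer 69 (z = 22.08 mm)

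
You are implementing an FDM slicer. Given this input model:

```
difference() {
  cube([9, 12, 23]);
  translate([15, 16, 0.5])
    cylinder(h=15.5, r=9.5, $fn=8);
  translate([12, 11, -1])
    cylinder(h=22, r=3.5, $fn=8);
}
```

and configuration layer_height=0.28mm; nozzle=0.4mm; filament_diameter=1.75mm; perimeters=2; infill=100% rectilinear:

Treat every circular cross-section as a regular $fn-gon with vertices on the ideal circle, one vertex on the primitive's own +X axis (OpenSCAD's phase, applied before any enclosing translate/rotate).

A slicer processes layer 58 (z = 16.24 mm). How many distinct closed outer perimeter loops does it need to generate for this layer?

At z = 16.24 mm: the cube (footprint 9×12) is included at this height; the cylinder at (15, 16) is not intersected at this z (z outside [0.5, 16]); the r=3.5 cylinder at (12, 11) contributes a regular 8-gon of circumradius 3.5; Subtracting the remaining from the first: starting from the 9×12 cube, the r=3.5 cylinder at (12, 11) partially overlaps it — only the 0.59 mm² overlap (of its 34.65 mm²) is removed, clipping the outline — 1 connected region. The result has 1 disconnected region.

1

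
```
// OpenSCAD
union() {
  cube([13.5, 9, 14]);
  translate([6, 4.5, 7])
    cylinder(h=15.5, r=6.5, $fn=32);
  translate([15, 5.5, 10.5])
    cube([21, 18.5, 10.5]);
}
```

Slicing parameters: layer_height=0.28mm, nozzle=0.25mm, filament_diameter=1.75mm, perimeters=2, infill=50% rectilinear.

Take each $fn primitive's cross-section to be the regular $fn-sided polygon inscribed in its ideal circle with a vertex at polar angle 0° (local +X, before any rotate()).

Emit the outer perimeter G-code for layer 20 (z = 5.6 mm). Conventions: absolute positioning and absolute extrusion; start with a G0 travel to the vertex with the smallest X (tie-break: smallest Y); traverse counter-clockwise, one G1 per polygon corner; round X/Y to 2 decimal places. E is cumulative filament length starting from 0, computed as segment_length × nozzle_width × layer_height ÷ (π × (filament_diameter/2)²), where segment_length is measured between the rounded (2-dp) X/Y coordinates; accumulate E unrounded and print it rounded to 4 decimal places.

G0 X0.00 Y0.00 Z5.60
G1 X13.50 Y0.00 E0.3929
G1 X13.50 Y9.00 E0.6548
G1 X0.00 Y9.00 E1.0477
G1 X0.00 Y0.00 E1.3096

At z = 5.6 mm: the cube is present — its section is the full 13.5×9 rectangle; the cylinder at (6, 4.5) is not intersected at this z (z outside [7, 22.5]); the cube at (15, 5.5) does not reach this height (z outside [10.5, 21]); Merging all regions: only the 13.5×9 cube is present, so the union is just that shape — 1 connected region. The outline is a single polygon with 4 vertices. Extrusion per mm of travel: 0.25 × 0.28 / (π × 0.875²) = 0.029103. Accumulating E over each segment gives final E = 1.3096.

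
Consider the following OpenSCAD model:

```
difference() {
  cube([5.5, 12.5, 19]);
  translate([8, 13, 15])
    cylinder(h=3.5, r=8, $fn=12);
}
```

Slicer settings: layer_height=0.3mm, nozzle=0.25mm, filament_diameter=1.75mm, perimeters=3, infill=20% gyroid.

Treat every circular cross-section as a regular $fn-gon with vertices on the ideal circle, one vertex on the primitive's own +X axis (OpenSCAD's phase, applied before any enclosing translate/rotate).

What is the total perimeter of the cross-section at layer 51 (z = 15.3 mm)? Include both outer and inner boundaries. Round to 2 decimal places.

33.12 mm

At z = 15.3 mm: the cube is present — its section is the full 5.5×12.5 rectangle (perimeter 36.00 mm); the cylinder at (8, 13): section is a regular 12-gon, circumradius r=8 (perimeter = 2·12·8.000·sin(180°/12) = 49.69 mm); Taking the first minus the rest: starting from the 5.5×12.5 cube, the r=8 cylinder at (8, 13) partially overlaps it — only the 26.12 mm² overlap (of its 192.00 mm²) is removed, clipping the outline — boundary = 33.12 mm. Overall, the cross-section is a single solid region. Total boundary length (outer) = 33.12 mm.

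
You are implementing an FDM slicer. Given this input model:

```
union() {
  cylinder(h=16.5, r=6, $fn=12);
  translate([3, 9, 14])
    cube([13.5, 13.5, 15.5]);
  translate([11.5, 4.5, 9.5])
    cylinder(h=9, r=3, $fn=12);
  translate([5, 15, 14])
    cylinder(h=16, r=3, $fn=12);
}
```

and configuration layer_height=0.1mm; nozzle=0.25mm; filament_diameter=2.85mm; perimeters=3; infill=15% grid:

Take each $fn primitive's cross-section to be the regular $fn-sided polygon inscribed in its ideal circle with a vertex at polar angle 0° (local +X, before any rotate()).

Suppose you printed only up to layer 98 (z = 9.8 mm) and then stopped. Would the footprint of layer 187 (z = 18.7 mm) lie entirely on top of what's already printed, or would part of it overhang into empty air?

Compare the two slices. At z = 9.8: the r=6 cylinder gives a regular 12-gon of circumradius 6 (constant along its height) (area = (12/2)·6.000²·sin(360°/12) = 108.00 mm²); the cube at (3, 9) does not reach this height (z outside [14, 29.5]); the r=3 cylinder at (11.5, 4.5) gives a regular 12-gon of circumradius 3 (constant along its height) (area = (12/2)·3.000²·sin(360°/12) = 27.00 mm²); the cylinder at (5, 15) does not reach this height (z outside [14, 30]); Combining (union): the 2 present regions are separate (no shared area or edge), so areas and boundary lengths simply add and each stays a separate island — area = 135.00 mm². At z = 18.7: the cylinder is not intersected at this z (z outside [0, 16.5]); the cube at (3, 9) (footprint 13.5×13.5) is included at this height (area 182.25 mm²); the cylinder at (11.5, 4.5) does not reach this height (z outside [9.5, 18.5]); the r=3 cylinder at (5, 15) contributes a regular 12-gon of circumradius 3 (area = (12/2)·3.000²·sin(360°/12) = 27.00 mm²); Combining (union): the regions partially overlap — summed areas 209.25 mm² minus the doubly-counted overlap 24.25 mm² gives 185.00 mm² — area = 185.00 mm². Checking containment: at z = 18.7 the cross-section extends beyond the z = 9.8 cross-section by about 185.00 mm².

part overhangs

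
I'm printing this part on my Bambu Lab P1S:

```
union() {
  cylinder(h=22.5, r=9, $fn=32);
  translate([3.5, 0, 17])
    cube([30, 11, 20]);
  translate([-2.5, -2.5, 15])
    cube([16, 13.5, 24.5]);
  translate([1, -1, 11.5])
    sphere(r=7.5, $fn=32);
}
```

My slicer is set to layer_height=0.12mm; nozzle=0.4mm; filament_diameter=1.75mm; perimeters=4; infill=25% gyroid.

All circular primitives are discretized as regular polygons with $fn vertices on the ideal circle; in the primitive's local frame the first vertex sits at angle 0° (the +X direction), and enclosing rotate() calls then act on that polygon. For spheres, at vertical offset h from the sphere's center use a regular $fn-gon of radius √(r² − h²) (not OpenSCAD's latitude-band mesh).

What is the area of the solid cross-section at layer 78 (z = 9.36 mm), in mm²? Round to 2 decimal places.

At z = 9.36 mm: the cylinder: section is a regular 32-gon, circumradius r=9 (area = (32/2)·9.000²·sin(360°/32) = 252.84 mm²); the cube at (3.5, 0) does not reach this height (z outside [17, 37]); the cube at (-2.5, -2.5) does not reach this height (z outside [15, 39.5]); the r=7.5 sphere at (1, -1) slices to a regular 32-gon of circumradius 7.188 (√(r²−h²) with h=2.14 from center) (area = (32/2)·7.188²·sin(360°/32) = 161.29 mm²); Taking the union: the r=7.5 sphere at (1, -1) lies entirely inside the r=9 cylinder, so the union is just the r=9 cylinder — area = 252.84 mm². Overall, the cross-section is a single solid region. Net area = 252.84 mm².

252.84 mm²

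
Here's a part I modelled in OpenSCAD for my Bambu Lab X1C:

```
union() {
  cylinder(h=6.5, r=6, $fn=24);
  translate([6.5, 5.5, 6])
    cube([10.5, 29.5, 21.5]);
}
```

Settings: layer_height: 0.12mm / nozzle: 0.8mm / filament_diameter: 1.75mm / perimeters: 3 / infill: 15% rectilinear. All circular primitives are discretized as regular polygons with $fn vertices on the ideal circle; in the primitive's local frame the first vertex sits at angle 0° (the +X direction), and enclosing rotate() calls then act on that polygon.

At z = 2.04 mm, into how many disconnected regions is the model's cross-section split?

At z = 2.04 mm: the r=6 cylinder gives a regular 24-gon of circumradius 6 (constant along its height); the cube at (6.5, 5.5) is not intersected at this z (z outside [6, 27.5]); Combining (union): only the r=6 cylinder is present, so the union is just that shape — 1 connected region. The result has 1 disconnected region.

1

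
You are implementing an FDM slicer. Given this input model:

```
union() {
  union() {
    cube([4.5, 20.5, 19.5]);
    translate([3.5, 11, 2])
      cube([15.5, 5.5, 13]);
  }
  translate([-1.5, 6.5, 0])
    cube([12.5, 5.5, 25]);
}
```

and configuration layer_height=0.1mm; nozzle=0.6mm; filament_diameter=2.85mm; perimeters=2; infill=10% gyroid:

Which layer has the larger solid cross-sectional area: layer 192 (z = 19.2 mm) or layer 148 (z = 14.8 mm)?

layer 148 (z = 14.8 mm)

Layer 192 (z = 19.2): the cube is present — its section is the full 4.5×20.5 rectangle (area 92.25 mm²); the cube at (3.5, 11) is absent (z outside [2, 15]); Taking the union: only the 4.5×20.5 cube is present, so the union is just that shape — area = 92.25 mm²; the 12.5×5.5 cube at (-1.5, 6.5) contributes its full rectangle (area 68.75 mm²); Taking the union: the regions partially overlap — summed areas 161.00 mm² minus the doubly-counted overlap 24.75 mm² gives 136.25 mm² — area = 136.25 mm². So its area = 136.25 mm². Layer 148 (z = 14.8): the cube is present — its section is the full 4.5×20.5 rectangle (area 92.25 mm²); the cube at (3.5, 11) is present — its section is the full 15.5×5.5 rectangle (area 85.25 mm²); Taking the union: the regions partially overlap — summed areas 177.50 mm² minus the doubly-counted overlap 5.50 mm² gives 172.00 mm² — area = 172.00 mm²; the cube at (-1.5, 6.5) is present — its section is the full 12.5×5.5 rectangle (area 68.75 mm²); Taking the union: the regions partially overlap — summed areas 240.75 mm² minus the doubly-counted overlap 31.25 mm² gives 209.50 mm² — area = 209.50 mm². So its area = 209.50 mm². Layer 148 is larger (209.50 vs 136.25 mm²).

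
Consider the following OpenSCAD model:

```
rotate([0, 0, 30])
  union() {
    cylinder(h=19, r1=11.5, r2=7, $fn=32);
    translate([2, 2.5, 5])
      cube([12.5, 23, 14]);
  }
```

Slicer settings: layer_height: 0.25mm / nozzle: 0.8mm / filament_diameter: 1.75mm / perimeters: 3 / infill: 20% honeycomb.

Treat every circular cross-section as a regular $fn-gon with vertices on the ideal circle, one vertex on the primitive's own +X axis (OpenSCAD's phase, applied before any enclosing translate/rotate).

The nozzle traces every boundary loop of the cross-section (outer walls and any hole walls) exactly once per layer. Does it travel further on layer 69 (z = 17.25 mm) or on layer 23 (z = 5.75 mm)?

layer 23 (z = 5.75 mm)

Layer 69 (z = 17.25): the cone: at t=0.908 of its height the radius interpolates to r₁+(r₂−r₁)t = 7.414, giving a regular 32-gon of that circumradius (perimeter = 2·32·7.414·sin(180°/32) = 46.51 mm); the cube at (2, 2.5) (footprint 12.5×23) is included at this height (perimeter 71.00 mm); Combining (union): the regions partially overlap (shared area 15.18 mm²), so the edge portions inside another operand are dropped and the merged outline is re-measured after clipping — boundary = 100.91 mm; (whole slice rotated 30° about Z — lengths, areas and connectivity unchanged). So its perimeter = 100.91 mm. Layer 23 (z = 5.75): the cone contributes a regular 32-gon of circumradius 10.138 (interpolated between r1=11.5 and r2=7 at t=0.303) (perimeter = 2·32·10.138·sin(180°/32) = 63.60 mm); the cube at (2, 2.5) is present — its section is the full 12.5×23 rectangle (perimeter 71.00 mm); Taking the union: the regions partially overlap (shared area 40.12 mm²), so the edge portions inside another operand are dropped and the merged outline is re-measured after clipping — boundary = 108.02 mm; (rotated 30° about Z; rotation is an isometry so areas/perimeters/island counts are preserved). So its perimeter = 108.02 mm. Layer 23 is larger (108.02 vs 100.91 mm).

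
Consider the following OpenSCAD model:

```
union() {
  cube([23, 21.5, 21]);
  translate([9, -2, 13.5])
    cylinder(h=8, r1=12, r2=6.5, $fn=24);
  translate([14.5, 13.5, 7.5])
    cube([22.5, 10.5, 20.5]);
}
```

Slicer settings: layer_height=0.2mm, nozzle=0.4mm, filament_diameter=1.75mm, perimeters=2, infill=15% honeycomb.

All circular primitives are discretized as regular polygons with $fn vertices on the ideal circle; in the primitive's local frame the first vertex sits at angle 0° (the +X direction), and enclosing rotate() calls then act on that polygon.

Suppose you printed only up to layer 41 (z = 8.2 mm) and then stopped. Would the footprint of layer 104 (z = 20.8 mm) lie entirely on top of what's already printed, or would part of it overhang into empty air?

part overhangs

Compare the two slices. At z = 8.2: the cube (footprint 23×21.5) is included at this height (area 494.50 mm²); the cone at (9, -2) is absent (z outside [13.5, 21.5]); the cube at (14.5, 13.5) (footprint 22.5×10.5) is included at this height (area 236.25 mm²); Combining (union): the regions partially overlap — summed areas 730.75 mm² minus the doubly-counted overlap 68.00 mm² gives 662.75 mm² — area = 662.75 mm². At z = 20.8: the cube (footprint 23×21.5) is included at this height (area 494.50 mm²); the cone at (9, -2) (r1=12→r2=6.5) has section circumradius 6.981 here — a regular 24-gon (area = (24/2)·6.981²·sin(360°/24) = 151.37 mm²); the 22.5×10.5 cube at (14.5, 13.5) contributes its full rectangle (area 236.25 mm²); Combining (union): the regions partially overlap — summed areas 882.12 mm² minus the doubly-counted overlap 116.30 mm² gives 765.82 mm² — area = 765.82 mm². Checking containment: at z = 20.8 the cross-section extends beyond the z = 8.2 cross-section by about 103.07 mm².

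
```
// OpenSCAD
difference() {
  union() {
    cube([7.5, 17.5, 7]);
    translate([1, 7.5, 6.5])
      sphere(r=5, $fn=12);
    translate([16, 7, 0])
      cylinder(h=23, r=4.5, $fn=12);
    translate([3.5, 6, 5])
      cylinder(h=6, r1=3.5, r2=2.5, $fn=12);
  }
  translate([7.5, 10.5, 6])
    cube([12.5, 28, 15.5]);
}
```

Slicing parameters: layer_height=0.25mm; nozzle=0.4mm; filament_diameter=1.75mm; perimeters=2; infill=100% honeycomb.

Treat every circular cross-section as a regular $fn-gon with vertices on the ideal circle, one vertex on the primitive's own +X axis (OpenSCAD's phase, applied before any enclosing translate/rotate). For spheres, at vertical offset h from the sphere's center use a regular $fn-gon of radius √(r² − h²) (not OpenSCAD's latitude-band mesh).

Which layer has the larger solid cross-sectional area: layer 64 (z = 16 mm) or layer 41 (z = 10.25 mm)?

Layer 64 (z = 16): the cube is not intersected at this z (z outside [0, 7]); the sphere at (1, 7.5) is not intersected at this z (|z−center|=9.500 > r=5); the r=4.5 cylinder at (16, 7) contributes a regular 12-gon of circumradius 4.5 (area = (12/2)·4.500²·sin(360°/12) = 60.75 mm²); the cone at (3.5, 6) does not reach this height (z outside [5, 11]); Combining (union): only the r=4.5 cylinder at (16, 7) is present, so the union is just that shape — area = 60.75 mm²; the 12.5×28 cube at (7.5, 10.5) contributes its full rectangle (area 350.00 mm²); Taking the first minus the rest: starting from that combined region (60.75 mm²), the 12.5×28 cube at (7.5, 10.5) partially overlaps it — only the 3.30 mm² overlap (of its 350.00 mm²) is removed, clipping the outline — area = 57.45 mm². So its area = 57.45 mm². Layer 41 (z = 10.25): the cube is absent (z outside [0, 7]); the r=5 sphere at (1, 7.5) contributes a regular 12-gon of circumradius √(5²−3.75²) = 3.307 (area = (12/2)·3.307²·sin(360°/12) = 32.81 mm²); the r=4.5 cylinder at (16, 7) gives a regular 12-gon of circumradius 4.5 (constant along its height) (area = (12/2)·4.500²·sin(360°/12) = 60.75 mm²); the cone at (3.5, 6) contributes a regular 12-gon of circumradius 2.625 (interpolated between r1=3.5 and r2=2.5 at t=0.875) (area = (12/2)·2.625²·sin(360°/12) = 20.67 mm²); Merging all regions: the regions partially overlap — summed areas 114.23 mm² minus the doubly-counted overlap 10.08 mm² gives 104.16 mm² — area = 104.16 mm²; the cube at (7.5, 10.5) (footprint 12.5×28) is included at this height (area 350.00 mm²); Subtracting the remaining from the first: starting from that combined region (104.16 mm²), the 12.5×28 cube at (7.5, 10.5) partially overlaps it — only the 3.30 mm² overlap (of its 350.00 mm²) is removed, clipping the outline — area = 100.86 mm². So its area = 100.86 mm². Layer 41 is larger (100.86 vs 57.45 mm²).

layer 41 (z = 10.25 mm)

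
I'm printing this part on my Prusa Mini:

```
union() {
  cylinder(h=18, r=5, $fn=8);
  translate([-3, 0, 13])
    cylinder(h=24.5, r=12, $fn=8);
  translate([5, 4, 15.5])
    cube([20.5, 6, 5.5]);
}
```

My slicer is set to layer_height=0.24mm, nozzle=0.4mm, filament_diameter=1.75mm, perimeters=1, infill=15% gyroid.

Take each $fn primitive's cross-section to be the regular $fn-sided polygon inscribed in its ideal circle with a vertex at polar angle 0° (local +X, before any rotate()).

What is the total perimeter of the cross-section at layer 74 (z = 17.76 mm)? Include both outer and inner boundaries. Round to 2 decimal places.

114.07 mm

At z = 17.76 mm: the cylinder: section is a regular 8-gon, circumradius r=5 (perimeter = 2·8·5.000·sin(180°/8) = 30.61 mm); the r=12 cylinder at (-3, 0) contributes a regular 8-gon of circumradius 12 (perimeter = 2·8·12.000·sin(180°/8) = 73.48 mm); the 20.5×6 cube at (5, 4) contributes its full rectangle (perimeter 53.00 mm); Merging all regions: the regions partially overlap (shared area 77.10 mm²), so the edge portions inside another operand are dropped and the merged outline is re-measured after clipping — boundary = 114.07 mm. Overall, the cross-section is a single solid region. Total boundary length (outer) = 114.07 mm.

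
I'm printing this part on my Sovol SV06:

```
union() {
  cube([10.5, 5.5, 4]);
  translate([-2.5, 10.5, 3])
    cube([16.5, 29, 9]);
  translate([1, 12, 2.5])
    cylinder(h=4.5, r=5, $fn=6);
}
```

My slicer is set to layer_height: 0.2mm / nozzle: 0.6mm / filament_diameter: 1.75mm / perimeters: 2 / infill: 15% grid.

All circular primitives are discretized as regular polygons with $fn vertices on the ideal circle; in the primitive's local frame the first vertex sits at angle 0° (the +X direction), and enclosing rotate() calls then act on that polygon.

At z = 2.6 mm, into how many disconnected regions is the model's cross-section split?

At z = 2.6 mm: the 10.5×5.5 cube contributes its full rectangle; the cube at (-2.5, 10.5) does not reach this height (z outside [3, 12]); the r=5 cylinder at (1, 12) contributes a regular 6-gon of circumradius 5; Merging all regions: the 2 present regions are separate (no shared area or edge), so areas and boundary lengths simply add and each stays a separate island — 2 connected regions. The result has 2 disconnected regions.

2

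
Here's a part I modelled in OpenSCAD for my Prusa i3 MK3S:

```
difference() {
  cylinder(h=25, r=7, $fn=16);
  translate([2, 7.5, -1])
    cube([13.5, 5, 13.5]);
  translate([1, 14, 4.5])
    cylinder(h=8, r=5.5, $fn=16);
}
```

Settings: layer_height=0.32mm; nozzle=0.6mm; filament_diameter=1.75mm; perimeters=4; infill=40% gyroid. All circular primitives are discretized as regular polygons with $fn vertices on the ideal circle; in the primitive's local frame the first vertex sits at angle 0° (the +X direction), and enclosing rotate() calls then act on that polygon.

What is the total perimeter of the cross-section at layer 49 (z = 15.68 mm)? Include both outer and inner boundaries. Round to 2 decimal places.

At z = 15.68 mm: the r=7 cylinder contributes a regular 16-gon of circumradius 7 (perimeter = 2·16·7.000·sin(180°/16) = 43.70 mm); the cube at (2, 7.5) does not reach this height (z outside [-1, 12.5]); the cylinder at (1, 14) is absent (z outside [4.5, 12.5]); After the difference (first − rest): none of the subtracted shapes is present at this height, so the r=7 cylinder is unchanged — boundary = 43.70 mm. Overall, the cross-section is a single solid region. Total boundary length (outer) = 43.70 mm.

43.70 mm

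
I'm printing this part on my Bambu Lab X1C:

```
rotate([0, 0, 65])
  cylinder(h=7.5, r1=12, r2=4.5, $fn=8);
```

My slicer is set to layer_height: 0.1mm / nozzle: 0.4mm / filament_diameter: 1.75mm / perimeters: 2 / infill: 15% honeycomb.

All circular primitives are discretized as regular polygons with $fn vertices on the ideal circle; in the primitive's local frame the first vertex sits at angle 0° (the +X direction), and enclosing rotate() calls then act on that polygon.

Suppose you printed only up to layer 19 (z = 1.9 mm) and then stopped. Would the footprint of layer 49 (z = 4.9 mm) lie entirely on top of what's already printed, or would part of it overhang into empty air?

entirely on top

Compare the two slices. At z = 1.9: the cone: at t=0.253 of its height the radius interpolates to r₁+(r₂−r₁)t = 10.100, giving a regular 8-gon of that circumradius (area = (8/2)·10.100²·sin(360°/8) = 288.53 mm²); (whole slice rotated 65° about Z — lengths, areas and connectivity unchanged). At z = 4.9: the cone: at t=0.653 of its height the radius interpolates to r₁+(r₂−r₁)t = 7.100, giving a regular 8-gon of that circumradius (area = (8/2)·7.100²·sin(360°/8) = 142.58 mm²); (rotated 65° about Z; rotation is an isometry so areas/perimeters/island counts are preserved). Checking containment: the cross-section at z = 4.9 is a subset of the cross-section at z = 1.9.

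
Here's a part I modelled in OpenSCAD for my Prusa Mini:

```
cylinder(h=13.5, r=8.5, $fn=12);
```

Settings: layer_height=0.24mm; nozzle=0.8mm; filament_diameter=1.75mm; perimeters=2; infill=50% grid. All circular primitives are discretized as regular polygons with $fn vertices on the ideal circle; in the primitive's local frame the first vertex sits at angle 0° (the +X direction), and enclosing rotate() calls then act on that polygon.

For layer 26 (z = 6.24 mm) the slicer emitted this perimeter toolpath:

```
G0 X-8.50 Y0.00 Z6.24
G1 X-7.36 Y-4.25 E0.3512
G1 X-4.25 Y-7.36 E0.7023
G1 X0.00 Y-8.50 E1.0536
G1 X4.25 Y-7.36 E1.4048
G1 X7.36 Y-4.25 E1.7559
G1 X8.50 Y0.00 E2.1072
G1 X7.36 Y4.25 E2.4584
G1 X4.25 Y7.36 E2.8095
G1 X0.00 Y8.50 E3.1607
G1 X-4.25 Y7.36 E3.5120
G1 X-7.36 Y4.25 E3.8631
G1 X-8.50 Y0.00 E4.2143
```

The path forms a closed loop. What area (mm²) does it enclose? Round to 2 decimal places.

Apply the shoelace formula to the sequence of (X, Y) vertices; enclosed area = 216.71 mm².

216.71 mm²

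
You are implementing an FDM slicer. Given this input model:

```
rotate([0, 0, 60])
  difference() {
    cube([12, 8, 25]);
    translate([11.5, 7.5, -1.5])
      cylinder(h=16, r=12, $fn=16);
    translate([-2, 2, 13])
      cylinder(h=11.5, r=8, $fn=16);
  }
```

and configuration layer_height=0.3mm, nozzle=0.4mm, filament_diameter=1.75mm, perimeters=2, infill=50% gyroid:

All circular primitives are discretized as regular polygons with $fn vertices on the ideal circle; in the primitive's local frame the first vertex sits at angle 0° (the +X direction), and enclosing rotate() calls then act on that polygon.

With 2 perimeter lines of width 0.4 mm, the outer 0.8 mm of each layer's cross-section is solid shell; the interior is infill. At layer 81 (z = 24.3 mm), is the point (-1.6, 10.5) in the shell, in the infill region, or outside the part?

infill

At z = 24.3 mm: the 12×8 cube contributes its full rectangle; the cylinder at (11.5, 7.5) is absent (z outside [-1.5, 14.5]); the r=8 cylinder at (-2, 2) gives a regular 16-gon of circumradius 8 (constant along its height); Taking the first minus the rest: starting from the 12×8 cube, the r=8 cylinder at (-2, 2) partially overlaps it — only the 41.95 mm² overlap (of its 195.93 mm²) is removed, clipping the outline — 1 connected region; (whole slice rotated 60° about Z — lengths, areas and connectivity unchanged). Overall, the cross-section is a single solid region. Undo the 60° rotation: the query point maps to (8.293, 6.636) in the un-rotated model frame. The nearest boundary edge runs (3.14, 8.00)→(12.00, 8.00); distance from the point to it = 1.36 mm. The point is inside the cross-section and 1.36 mm from the nearest boundary — more than the 0.8 mm shell width (2 × 0.4), so it's in the infill interior.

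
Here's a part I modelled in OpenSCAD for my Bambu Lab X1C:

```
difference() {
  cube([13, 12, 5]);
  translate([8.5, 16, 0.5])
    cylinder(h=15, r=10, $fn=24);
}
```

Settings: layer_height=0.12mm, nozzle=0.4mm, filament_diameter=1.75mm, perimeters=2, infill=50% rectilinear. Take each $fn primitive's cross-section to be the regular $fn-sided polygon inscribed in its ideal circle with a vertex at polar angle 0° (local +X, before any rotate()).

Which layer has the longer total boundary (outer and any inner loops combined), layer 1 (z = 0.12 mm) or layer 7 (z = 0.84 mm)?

Layer 1 (z = 0.12): the 13×12 cube contributes its full rectangle (perimeter 50.00 mm); the cylinder at (8.5, 16) is absent (z outside [0.5, 15.5]); Taking the first minus the rest: none of the subtracted shapes is present at this height, so the 13×12 cube is unchanged — boundary = 50.00 mm. So its perimeter = 50.00 mm. Layer 7 (z = 0.84): the 13×12 cube contributes its full rectangle (perimeter 50.00 mm); the r=10 cylinder at (8.5, 16) gives a regular 24-gon of circumradius 10 (constant along its height) (perimeter = 2·24·10.000·sin(180°/24) = 62.65 mm); After the difference (first − rest): starting from the 13×12 cube, the r=10 cylinder at (8.5, 16) partially overlaps it — only the 63.75 mm² overlap (of its 310.58 mm²) is removed, clipping the outline — boundary = 45.78 mm. So its perimeter = 45.78 mm. Layer 1 is larger (50.00 vs 45.78 mm).

layer 1 (z = 0.12 mm)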